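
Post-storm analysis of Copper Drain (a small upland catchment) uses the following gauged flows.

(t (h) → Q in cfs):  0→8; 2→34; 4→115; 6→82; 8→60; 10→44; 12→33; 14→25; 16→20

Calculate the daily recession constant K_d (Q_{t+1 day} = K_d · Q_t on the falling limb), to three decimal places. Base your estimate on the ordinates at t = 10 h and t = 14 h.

K_d ≈ 0.034

Between t = 10 h and t = 14 h the flow falls from 44 to 25 cfs over 2×2 h = 4 h.
Per-interval ratio K = (25/44)^(1/2) = 0.7538; K_d = K^(24/2) = 0.034.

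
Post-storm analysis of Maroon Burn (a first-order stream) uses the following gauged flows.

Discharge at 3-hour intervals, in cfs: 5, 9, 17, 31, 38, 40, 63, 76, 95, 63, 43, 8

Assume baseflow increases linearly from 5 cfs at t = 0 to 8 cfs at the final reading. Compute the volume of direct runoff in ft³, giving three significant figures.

V ≈ 4.43 × 10^6 ft³

Direct-runoff ordinates (Q − Q_b): 0.00, 3.73, 11.45, 25.18, 31.91, 33.64, 56.36, 69.09, 87.82, 55.55, 35.27, 0.00 cfs.
ΣQ_DR = 410.0 cfs.
With Δt = 3 h = 10800 s, V = ΣQ_DR · Δt = 410.0 × 10800 = 4.43 × 10^6 ft³.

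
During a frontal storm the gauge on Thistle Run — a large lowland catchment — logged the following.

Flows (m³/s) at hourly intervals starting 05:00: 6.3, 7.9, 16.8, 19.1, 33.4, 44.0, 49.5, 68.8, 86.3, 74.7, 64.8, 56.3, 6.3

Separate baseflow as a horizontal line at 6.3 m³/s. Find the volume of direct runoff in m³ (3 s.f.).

V ≈ 1.63 × 10^6 m³

Direct-runoff ordinates (Q − Q_b): 0.0, 1.6, 10.5, 12.8, 27.1, 37.7, 43.2, 62.5, 80.0, 68.4, 58.5, 50.0, 0.0 m³/s.
ΣQ_DR = 452.3 m³/s.
With Δt = 1 h = 3600 s, V = ΣQ_DR · Δt = 452.3 × 3600 = 1.63 × 10^6 m³.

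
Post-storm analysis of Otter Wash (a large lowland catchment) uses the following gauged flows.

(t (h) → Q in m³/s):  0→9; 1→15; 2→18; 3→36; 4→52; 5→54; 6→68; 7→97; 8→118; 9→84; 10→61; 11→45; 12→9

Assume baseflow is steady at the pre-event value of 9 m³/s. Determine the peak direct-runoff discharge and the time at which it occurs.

Subtracting baseflow gives direct-runoff ordinates: 0.0, 6.0, 9.0, 27.0, 43.0, 45.0, 59.0, 88.0, 109.0, 75.0, 52.0, 36.0, 0.0 m³/s.
The maximum is 109.0 m³/s, occurring at the reading for t = 8 h.

Q_p = 109.0 m³/s at t = 8 h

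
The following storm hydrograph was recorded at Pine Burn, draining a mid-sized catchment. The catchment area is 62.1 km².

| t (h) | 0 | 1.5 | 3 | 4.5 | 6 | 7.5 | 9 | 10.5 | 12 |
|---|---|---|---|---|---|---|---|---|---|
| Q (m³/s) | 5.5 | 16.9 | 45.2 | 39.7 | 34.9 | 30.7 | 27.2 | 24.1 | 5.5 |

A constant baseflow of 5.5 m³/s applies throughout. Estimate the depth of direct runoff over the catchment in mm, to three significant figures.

d ≈ 15.7 mm

Direct runoff: 0.0, 11.4, 39.7, 34.2, 29.4, 25.2, 21.7, 18.6, 0.0 m³/s; ΣQ_DR = 180.2 m³/s.
V = ΣQ_DR · Δt = 180.2 × 5400 s = 9.731 × 10^5 m³.
Over A = 62.1 km², depth = V / A = 15.7 mm.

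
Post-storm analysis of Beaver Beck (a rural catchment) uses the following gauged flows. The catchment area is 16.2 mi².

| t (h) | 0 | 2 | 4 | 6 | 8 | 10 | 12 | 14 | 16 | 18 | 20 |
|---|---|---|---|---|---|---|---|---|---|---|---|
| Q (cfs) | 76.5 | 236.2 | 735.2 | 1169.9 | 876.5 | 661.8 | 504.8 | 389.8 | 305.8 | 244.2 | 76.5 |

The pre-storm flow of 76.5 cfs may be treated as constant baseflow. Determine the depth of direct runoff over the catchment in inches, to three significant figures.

Direct runoff: 0.0, 159.7, 658.7, 1093.4, 800.0, 585.3, 428.3, 313.3, 229.3, 167.7, 0.0 cfs; ΣQ_DR = 4436 cfs.
V = ΣQ_DR · Δt = 4436 × 7200 s = 3.194 × 10^7 ft³.
Over A = 16.2 mi², depth = V / A = 0.849 in.

d ≈ 0.849 in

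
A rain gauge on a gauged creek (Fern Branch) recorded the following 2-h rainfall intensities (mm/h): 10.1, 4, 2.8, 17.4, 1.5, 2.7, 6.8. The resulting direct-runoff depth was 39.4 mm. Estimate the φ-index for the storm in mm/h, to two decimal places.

Only the 3 blocks with intensity above φ contribute runoff: 10.1, 17.4, 6.8 mm/h.
Σ(I−φ)·Δt = d  ⇒  (10.1+17.4+6.8 − 3φ)·2 = 39.4
φ = (34.30 − 39.4/2) / 3 = 4.87 mm/h.

φ ≈ 4.87 mm/h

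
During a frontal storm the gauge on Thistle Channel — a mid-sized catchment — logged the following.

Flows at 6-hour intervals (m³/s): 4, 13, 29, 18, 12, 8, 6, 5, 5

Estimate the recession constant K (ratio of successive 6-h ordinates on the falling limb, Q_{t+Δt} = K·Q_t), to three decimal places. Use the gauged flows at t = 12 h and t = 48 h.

Using the recession-limb readings at t = 12 h and t = 48 h: Q falls from 29 to 5 m³/s over 6 intervals.
K = (Q₂/Q₁)^(1/6) = (5/29)^(1/6) = 0.746.

K ≈ 0.746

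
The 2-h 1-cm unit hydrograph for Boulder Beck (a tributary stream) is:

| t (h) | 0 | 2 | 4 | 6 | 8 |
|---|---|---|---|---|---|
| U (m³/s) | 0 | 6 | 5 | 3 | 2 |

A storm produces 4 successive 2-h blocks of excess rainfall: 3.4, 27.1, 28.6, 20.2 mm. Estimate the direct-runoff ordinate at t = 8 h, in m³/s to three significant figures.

Q ≈ 35.2 m³/s

By discrete convolution, Q_j = Σ (P_i / 10 mm) · U_{j−i}.
At t = 8 h (j=4): Q = (3.4/10)·2 + (27.1/10)·3 + (28.6/10)·5 + (20.2/10)·6 = 35.2 m³/s.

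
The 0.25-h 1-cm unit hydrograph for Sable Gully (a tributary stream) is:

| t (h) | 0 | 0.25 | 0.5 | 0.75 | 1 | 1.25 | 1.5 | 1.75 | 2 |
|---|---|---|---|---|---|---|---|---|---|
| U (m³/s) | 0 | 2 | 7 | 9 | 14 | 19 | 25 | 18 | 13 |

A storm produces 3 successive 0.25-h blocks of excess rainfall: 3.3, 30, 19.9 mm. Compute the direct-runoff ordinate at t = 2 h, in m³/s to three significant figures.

Q ≈ 108 m³/s

By discrete convolution, Q_j = Σ (P_i / 10 mm) · U_{j−i}.
At t = 2 h (j=8): Q = (3.3/10)·13 + (30/10)·18 + (19.9/10)·25 = 108 m³/s.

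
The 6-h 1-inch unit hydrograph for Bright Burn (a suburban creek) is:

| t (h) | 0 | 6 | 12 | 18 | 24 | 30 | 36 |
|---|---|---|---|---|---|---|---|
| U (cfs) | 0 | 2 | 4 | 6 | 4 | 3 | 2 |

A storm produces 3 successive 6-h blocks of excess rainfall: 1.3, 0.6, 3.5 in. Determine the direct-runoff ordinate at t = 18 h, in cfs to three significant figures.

By discrete convolution, Q_j = Σ (P_i / 1 in) · U_{j−i}.
At t = 18 h (j=3): Q = (1.3/1)·6 + (0.6/1)·4 + (3.5/1)·2 = 17.2 cfs.

Q ≈ 17.2 cfs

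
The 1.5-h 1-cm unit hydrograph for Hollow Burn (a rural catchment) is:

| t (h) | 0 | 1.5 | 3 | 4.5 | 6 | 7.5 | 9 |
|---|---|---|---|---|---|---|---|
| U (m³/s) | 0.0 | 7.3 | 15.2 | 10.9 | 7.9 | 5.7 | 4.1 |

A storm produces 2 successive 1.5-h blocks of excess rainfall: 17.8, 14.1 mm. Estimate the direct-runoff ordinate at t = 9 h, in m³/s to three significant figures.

By discrete convolution, Q_j = Σ (P_i / 10 mm) · U_{j−i}.
At t = 9 h (j=6): Q = (17.8/10)·4.1 + (14.1/10)·5.7 = 15.3 m³/s.

Q ≈ 15.3 m³/s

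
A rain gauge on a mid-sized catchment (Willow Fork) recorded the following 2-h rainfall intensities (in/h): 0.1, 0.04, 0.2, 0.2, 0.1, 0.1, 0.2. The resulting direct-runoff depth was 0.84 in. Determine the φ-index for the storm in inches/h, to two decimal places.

Only the 6 blocks with intensity above φ contribute runoff: 0.1, 0.2, 0.2, 0.1, 0.1, 0.2 in/h.
Σ(I−φ)·Δt = d  ⇒  (0.1+0.2+0.2+0.1+0.1+0.2 − 6φ)·2 = 0.84
φ = (0.9000 − 0.84/2) / 6 = 0.08 in/h.

φ ≈ 0.08 in/h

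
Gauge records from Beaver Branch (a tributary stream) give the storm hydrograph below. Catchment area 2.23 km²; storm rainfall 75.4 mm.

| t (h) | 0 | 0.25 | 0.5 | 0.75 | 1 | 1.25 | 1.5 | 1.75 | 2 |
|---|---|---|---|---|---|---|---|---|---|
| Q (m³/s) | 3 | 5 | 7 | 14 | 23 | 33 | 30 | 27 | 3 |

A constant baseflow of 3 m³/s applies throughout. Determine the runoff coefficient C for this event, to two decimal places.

C ≈ 0.63

ΣQ_DR = 118.0 m³/s; V = ΣQ_DR·Δt = 1.062 × 10^5 m³.
Runoff depth d = V / A = 47.62 mm.
C = d / P = 47.62 / 75.4 = 0.63.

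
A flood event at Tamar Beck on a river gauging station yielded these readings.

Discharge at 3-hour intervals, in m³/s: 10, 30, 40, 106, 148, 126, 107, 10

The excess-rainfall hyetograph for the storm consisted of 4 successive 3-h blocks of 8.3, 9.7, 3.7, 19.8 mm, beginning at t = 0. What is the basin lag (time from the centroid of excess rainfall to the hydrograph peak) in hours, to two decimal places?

t_L ≈ 4.97 h

Centroid of excess rainfall: t_c = Σ P_i·t̄_i / ΣP_i = 7.0301 h (block centres at 1.5, 4.5, 7.5, 10.5 h).
Hydrograph peak occurs at t = 12 h, so basin lag t_L = 12 − 7.0301 = 4.97 h.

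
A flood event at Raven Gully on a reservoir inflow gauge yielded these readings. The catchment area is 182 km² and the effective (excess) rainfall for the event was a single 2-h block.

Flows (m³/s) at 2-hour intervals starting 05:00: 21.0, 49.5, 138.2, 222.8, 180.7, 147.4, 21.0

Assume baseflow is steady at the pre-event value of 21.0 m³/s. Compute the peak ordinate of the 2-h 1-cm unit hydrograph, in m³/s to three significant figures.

U_p ≈ 80.5 m³/s

Direct runoff: 0.0, 28.5, 117.2, 201.8, 159.7, 126.4, 0.0 m³/s; ΣQ_DR = 633.6 m³/s, peak = 201.8 m³/s.
Runoff depth d = ΣQ_DR·Δt / A = 633.6 × 7200 / (182 km²) = 25.07 mm.
The 1-cm UH is the DRH scaled by (10 mm)/d, so U_p = 201.8 × 10/25.07 = 80.5 m³/s.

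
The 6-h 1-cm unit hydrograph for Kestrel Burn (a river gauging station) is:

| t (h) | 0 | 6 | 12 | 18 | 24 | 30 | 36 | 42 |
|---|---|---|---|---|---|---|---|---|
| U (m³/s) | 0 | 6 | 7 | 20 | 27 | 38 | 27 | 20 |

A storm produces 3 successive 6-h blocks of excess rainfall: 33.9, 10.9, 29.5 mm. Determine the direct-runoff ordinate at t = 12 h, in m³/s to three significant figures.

Q ≈ 30.3 m³/s

By discrete convolution, Q_j = Σ (P_i / 10 mm) · U_{j−i}.
At t = 12 h (j=2): Q = (33.9/10)·7 + (10.9/10)·6 + (29.5/10)·0 = 30.3 m³/s.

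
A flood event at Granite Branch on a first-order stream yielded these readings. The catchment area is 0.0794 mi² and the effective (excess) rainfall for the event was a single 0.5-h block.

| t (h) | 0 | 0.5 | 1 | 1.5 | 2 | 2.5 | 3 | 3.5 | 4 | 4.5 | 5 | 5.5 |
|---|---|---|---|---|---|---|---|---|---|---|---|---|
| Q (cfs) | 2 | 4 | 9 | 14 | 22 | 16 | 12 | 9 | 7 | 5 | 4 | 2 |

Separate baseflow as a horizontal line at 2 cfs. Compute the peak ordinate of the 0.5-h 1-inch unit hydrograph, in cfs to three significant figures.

U_p ≈ 25.0 cfs

Direct runoff: 0.0, 2.0, 7.0, 12.0, 20.0, 14.0, 10.0, 7.0, 5.0, 3.0, 2.0, 0.0 cfs; ΣQ_DR = 82.00 cfs, peak = 20.0 cfs.
Runoff depth d = ΣQ_DR·Δt / A = 82.00 × 1800 / (0.0794 mi²) = 0.8002 in.
The 1-inch UH is the DRH scaled by (1 in)/d, so U_p = 20.0 × 1/0.8002 = 25.0 cfs.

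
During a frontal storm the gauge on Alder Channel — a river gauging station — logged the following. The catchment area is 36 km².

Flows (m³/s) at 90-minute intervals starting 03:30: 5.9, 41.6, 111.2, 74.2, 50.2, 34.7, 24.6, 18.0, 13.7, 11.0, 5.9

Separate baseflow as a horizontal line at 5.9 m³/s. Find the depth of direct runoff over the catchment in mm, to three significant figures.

Direct runoff: 0.0, 35.7, 105.3, 68.3, 44.3, 28.8, 18.7, 12.1, 7.8, 5.1, 0.0 m³/s; ΣQ_DR = 326.1 m³/s.
V = ΣQ_DR · Δt = 326.1 × 5400 s = 1.761 × 10^6 m³.
Over A = 36 km², depth = V / A = 48.9 mm.

d ≈ 48.9 mm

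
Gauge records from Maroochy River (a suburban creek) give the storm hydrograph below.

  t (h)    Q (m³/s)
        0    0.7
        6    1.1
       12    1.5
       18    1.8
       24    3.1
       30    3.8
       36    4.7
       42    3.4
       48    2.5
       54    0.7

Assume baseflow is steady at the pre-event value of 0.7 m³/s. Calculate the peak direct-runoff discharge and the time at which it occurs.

Q_p = 4.0 m³/s at t = 36 h

Subtracting baseflow gives direct-runoff ordinates: 0.0, 0.4, 0.8, 1.1, 2.4, 3.1, 4.0, 2.7, 1.8, 0.0 m³/s.
The maximum is 4.0 m³/s, occurring at the reading for t = 36 h.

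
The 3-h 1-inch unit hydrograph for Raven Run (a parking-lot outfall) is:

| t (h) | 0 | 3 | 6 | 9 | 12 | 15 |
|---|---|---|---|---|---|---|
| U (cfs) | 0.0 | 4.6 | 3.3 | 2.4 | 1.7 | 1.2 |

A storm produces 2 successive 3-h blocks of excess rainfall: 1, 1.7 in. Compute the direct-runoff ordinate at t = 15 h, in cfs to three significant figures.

By discrete convolution, Q_j = Σ (P_i / 1 in) · U_{j−i}.
At t = 15 h (j=5): Q = (1/1)·1.2 + (1.7/1)·1.7 = 4.09 cfs.

Q ≈ 4.09 cfs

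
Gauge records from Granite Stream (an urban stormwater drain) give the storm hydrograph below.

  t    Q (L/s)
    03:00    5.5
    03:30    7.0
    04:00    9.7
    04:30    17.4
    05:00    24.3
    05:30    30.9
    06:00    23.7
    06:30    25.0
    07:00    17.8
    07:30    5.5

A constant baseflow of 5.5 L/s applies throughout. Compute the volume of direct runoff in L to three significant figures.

V ≈ 2.01 × 10^5 L

Direct-runoff ordinates (Q − Q_b): 0.0, 1.5, 4.2, 11.9, 18.8, 25.4, 18.2, 19.5, 12.3, 0.0 L/s.
ΣQ_DR = 111.8 L/s.
With Δt = 0.5 h = 1800 s, V = ΣQ_DR · Δt = 111.8 × 1800 = 2.01 × 10^5 L.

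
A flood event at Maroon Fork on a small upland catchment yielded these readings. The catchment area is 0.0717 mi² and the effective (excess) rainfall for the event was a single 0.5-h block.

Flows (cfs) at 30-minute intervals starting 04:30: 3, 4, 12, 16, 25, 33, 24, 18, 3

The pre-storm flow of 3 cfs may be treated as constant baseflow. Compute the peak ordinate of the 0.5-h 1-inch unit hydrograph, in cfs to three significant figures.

Direct runoff: 0.0, 1.0, 9.0, 13.0, 22.0, 30.0, 21.0, 15.0, 0.0 cfs; ΣQ_DR = 111.0 cfs, peak = 30.0 cfs.
Runoff depth d = ΣQ_DR·Δt / A = 111.0 × 1800 / (0.0717 mi²) = 1.199 in.
The 1-inch UH is the DRH scaled by (1 in)/d, so U_p = 30.0 × 1/1.199 = 25.0 cfs.

U_p ≈ 25.0 cfs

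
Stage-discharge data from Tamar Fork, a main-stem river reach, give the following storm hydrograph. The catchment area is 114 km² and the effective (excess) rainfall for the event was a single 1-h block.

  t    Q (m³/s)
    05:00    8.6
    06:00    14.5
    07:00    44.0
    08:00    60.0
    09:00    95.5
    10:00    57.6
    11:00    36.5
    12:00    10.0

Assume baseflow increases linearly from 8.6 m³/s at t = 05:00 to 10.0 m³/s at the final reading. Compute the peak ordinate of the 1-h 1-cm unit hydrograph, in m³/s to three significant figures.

U_p ≈ 108 m³/s

Direct runoff: 0.00, 5.70, 35.00, 50.80, 86.10, 48.00, 26.70, 0.00 m³/s; ΣQ_DR = 252.3 m³/s, peak = 86.10 m³/s.
Runoff depth d = ΣQ_DR·Δt / A = 252.3 × 3600 / (114 km²) = 7.967 mm.
The 1-cm UH is the DRH scaled by (10 mm)/d, so U_p = 86.10 × 10/7.967 = 108 m³/s.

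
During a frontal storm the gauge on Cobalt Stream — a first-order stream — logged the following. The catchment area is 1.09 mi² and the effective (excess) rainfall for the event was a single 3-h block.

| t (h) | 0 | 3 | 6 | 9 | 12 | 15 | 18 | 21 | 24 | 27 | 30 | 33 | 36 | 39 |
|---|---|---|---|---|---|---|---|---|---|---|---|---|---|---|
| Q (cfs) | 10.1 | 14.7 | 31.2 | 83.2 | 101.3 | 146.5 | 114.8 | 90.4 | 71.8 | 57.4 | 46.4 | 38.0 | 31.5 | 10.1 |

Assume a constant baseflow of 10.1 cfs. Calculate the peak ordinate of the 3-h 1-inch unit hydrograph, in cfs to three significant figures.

Direct runoff: 0.0, 4.6, 21.1, 73.1, 91.2, 136.4, 104.7, 80.3, 61.7, 47.3, 36.3, 27.9, 21.4, 0.0 cfs; ΣQ_DR = 706.0 cfs, peak = 136.4 cfs.
Runoff depth d = ΣQ_DR·Δt / A = 706.0 × 10800 / (1.09 mi²) = 3.011 in.
The 1-inch UH is the DRH scaled by (1 in)/d, so U_p = 136.4 × 1/3.011 = 45.3 cfs.

U_p ≈ 45.3 cfs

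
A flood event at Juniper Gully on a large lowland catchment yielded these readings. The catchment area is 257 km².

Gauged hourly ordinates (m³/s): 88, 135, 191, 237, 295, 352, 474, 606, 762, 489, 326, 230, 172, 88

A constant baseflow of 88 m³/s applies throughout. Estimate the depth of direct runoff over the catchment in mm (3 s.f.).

d ≈ 45.0 mm

Direct runoff: 0.0, 47.0, 103.0, 149.0, 207.0, 264.0, 386.0, 518.0, 674.0, 401.0, 238.0, 142.0, 84.0, 0.0 m³/s; ΣQ_DR = 3213 m³/s.
V = ΣQ_DR · Δt = 3213 × 3600 s = 1.157 × 10^7 m³.
Over A = 257 km², depth = V / A = 45.0 mm.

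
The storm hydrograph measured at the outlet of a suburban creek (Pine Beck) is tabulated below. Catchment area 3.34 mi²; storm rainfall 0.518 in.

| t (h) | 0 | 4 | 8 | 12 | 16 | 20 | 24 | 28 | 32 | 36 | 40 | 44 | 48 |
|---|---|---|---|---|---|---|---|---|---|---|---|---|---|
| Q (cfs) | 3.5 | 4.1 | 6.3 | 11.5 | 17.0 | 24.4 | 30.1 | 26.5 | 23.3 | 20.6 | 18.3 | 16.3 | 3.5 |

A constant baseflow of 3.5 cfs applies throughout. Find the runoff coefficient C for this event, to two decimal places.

ΣQ_DR = 159.9 cfs; V = ΣQ_DR·Δt = 2.303 × 10^6 ft³.
Runoff depth d = V / A = 0.2967 in.
C = d / P = 0.2967 / 0.518 = 0.57.

C ≈ 0.57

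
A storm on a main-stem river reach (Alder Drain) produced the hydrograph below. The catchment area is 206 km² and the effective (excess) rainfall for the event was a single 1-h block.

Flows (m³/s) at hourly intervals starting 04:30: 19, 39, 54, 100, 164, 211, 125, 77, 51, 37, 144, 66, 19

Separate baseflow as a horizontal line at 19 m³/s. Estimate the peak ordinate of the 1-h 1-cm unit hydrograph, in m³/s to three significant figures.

U_p ≈ 128 m³/s

Direct runoff: 0.0, 20.0, 35.0, 81.0, 145.0, 192.0, 106.0, 58.0, 32.0, 18.0, 125.0, 47.0, 0.0 m³/s; ΣQ_DR = 859.0 m³/s, peak = 192.0 m³/s.
Runoff depth d = ΣQ_DR·Δt / A = 859.0 × 3600 / (206 km²) = 15.01 mm.
The 1-cm UH is the DRH scaled by (10 mm)/d, so U_p = 192.0 × 10/15.01 = 128 m³/s.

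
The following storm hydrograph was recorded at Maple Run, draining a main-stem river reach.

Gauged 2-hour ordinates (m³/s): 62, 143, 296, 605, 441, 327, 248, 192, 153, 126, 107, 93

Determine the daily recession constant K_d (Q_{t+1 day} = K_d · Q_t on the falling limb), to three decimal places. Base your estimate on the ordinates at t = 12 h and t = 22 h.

K_d ≈ 0.095

Between t = 12 h and t = 22 h the flow falls from 248 to 93 m³/s over 5×2 h = 10 h.
Per-interval ratio K = (93/248)^(1/5) = 0.8219; K_d = K^(24/2) = 0.095.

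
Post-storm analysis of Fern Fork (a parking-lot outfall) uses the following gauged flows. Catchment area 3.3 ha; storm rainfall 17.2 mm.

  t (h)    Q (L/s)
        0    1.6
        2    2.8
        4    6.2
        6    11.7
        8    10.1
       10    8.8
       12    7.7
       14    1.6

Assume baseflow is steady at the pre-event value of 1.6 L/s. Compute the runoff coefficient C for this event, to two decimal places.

ΣQ_DR = 37.70 L/s; V = ΣQ_DR·Δt = 2.714 × 10^5 L.
Runoff depth d = V / A = 8.225 mm.
C = d / P = 8.225 / 17.2 = 0.48.

C ≈ 0.48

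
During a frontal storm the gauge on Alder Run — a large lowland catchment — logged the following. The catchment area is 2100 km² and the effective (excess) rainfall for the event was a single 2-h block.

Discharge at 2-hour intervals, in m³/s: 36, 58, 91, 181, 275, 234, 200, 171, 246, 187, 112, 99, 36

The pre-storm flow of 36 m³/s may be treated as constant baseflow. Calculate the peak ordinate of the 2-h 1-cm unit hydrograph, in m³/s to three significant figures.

U_p ≈ 478 m³/s

Direct runoff: 0.0, 22.0, 55.0, 145.0, 239.0, 198.0, 164.0, 135.0, 210.0, 151.0, 76.0, 63.0, 0.0 m³/s; ΣQ_DR = 1458 m³/s, peak = 239.0 m³/s.
Runoff depth d = ΣQ_DR·Δt / A = 1458 × 7200 / (2100 km²) = 4.999 mm.
The 1-cm UH is the DRH scaled by (10 mm)/d, so U_p = 239.0 × 10/4.999 = 478 m³/s.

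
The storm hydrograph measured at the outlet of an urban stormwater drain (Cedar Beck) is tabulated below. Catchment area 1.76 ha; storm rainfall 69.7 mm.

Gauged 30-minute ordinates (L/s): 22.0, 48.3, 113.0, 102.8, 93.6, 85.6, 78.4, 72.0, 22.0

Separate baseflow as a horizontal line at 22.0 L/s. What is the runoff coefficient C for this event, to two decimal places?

ΣQ_DR = 439.7 L/s; V = ΣQ_DR·Δt = 7.915 × 10^5 L.
Runoff depth d = V / A = 44.97 mm.
C = d / P = 44.97 / 69.7 = 0.65.

C ≈ 0.65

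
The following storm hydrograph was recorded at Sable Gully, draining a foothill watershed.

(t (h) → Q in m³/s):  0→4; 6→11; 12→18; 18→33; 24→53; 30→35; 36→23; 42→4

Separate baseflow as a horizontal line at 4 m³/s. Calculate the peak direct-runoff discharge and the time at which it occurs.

Subtracting baseflow gives direct-runoff ordinates: 0.0, 7.0, 14.0, 29.0, 49.0, 31.0, 19.0, 0.0 m³/s.
The maximum is 49.0 m³/s, occurring at the reading for t = 24 h.

Q_p = 49.0 m³/s at t = 24 h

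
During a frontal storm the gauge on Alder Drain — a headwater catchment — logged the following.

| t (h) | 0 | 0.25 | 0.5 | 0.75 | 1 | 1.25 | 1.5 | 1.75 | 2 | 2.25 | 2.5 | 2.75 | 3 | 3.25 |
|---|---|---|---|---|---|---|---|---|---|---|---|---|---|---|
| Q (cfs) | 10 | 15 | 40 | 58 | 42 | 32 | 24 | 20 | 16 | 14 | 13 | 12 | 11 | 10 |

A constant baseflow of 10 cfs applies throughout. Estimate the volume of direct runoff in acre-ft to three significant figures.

V ≈ 3.66 acre-ft

Direct-runoff ordinates (Q − Q_b): 0.0, 5.0, 30.0, 48.0, 32.0, 22.0, 14.0, 10.0, 6.0, 4.0, 3.0, 2.0, 1.0, 0.0 cfs.
ΣQ_DR = 177.0 cfs.
With Δt = 0.25 h = 900 s, V = ΣQ_DR · Δt = 177.0 × 900 = 1.59 × 10^5 ft³ = 3.66 acre-ft.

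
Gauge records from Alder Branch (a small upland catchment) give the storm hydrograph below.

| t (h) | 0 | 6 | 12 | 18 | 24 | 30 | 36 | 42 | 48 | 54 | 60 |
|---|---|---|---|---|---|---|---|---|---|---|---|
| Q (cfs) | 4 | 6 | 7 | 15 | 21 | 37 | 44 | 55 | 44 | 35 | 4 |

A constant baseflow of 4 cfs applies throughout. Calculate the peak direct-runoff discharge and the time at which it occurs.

Subtracting baseflow gives direct-runoff ordinates: 0.0, 2.0, 3.0, 11.0, 17.0, 33.0, 40.0, 51.0, 40.0, 31.0, 0.0 cfs.
The maximum is 51.0 cfs, occurring at the reading for t = 42 h.

Q_p = 51.0 cfs at t = 42 h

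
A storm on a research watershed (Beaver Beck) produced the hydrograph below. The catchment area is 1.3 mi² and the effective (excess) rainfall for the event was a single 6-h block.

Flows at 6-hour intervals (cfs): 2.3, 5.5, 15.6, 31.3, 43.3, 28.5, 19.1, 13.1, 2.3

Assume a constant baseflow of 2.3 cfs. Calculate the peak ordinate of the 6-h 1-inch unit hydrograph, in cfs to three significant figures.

U_p ≈ 40.9 cfs

Direct runoff: 0.0, 3.2, 13.3, 29.0, 41.0, 26.2, 16.8, 10.8, 0.0 cfs; ΣQ_DR = 140.3 cfs, peak = 41.0 cfs.
Runoff depth d = ΣQ_DR·Δt / A = 140.3 × 21600 / (1.3 mi²) = 1.003 in.
The 1-inch UH is the DRH scaled by (1 in)/d, so U_p = 41.0 × 1/1.003 = 40.9 cfs.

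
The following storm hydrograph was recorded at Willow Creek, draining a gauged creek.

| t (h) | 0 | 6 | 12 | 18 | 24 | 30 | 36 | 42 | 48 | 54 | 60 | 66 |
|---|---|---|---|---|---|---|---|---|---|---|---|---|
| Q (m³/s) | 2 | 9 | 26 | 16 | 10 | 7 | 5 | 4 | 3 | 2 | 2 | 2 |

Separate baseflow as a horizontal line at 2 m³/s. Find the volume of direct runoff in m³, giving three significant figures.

Direct-runoff ordinates (Q − Q_b): 0.0, 7.0, 24.0, 14.0, 8.0, 5.0, 3.0, 2.0, 1.0, 0.0, 0.0, 0.0 m³/s.
ΣQ_DR = 64.00 m³/s.
With Δt = 6 h = 21600 s, V = ΣQ_DR · Δt = 64.00 × 21600 = 1.38 × 10^6 m³.

V ≈ 1.38 × 10^6 m³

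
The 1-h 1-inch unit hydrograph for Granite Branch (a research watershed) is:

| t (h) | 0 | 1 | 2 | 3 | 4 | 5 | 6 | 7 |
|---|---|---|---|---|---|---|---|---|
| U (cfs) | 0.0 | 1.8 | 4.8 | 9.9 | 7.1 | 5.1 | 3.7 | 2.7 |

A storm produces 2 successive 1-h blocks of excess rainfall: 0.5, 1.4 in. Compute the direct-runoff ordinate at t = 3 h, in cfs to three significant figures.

By discrete convolution, Q_j = Σ (P_i / 1 in) · U_{j−i}.
At t = 3 h (j=3): Q = (0.5/1)·9.9 + (1.4/1)·4.8 = 11.7 cfs.

Q ≈ 11.7 cfs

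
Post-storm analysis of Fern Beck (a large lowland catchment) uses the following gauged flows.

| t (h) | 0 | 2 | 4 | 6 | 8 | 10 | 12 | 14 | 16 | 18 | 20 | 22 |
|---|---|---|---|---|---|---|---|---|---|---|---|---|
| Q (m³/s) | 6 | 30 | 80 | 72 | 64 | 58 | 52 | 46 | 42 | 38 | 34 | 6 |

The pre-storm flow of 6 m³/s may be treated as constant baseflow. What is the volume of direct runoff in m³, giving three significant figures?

V ≈ 3.28 × 10^6 m³

Direct-runoff ordinates (Q − Q_b): 0.0, 24.0, 74.0, 66.0, 58.0, 52.0, 46.0, 40.0, 36.0, 32.0, 28.0, 0.0 m³/s.
ΣQ_DR = 456.0 m³/s.
With Δt = 2 h = 7200 s, V = ΣQ_DR · Δt = 456.0 × 7200 = 3.28 × 10^6 m³.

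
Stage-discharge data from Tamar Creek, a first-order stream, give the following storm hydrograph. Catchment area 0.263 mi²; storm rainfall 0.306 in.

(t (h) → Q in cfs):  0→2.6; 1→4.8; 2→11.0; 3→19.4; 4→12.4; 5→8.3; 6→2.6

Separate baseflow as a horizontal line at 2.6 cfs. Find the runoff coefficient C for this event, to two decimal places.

ΣQ_DR = 42.90 cfs; V = ΣQ_DR·Δt = 1.544 × 10^5 ft³.
Runoff depth d = V / A = 0.2528 in.
C = d / P = 0.2528 / 0.306 = 0.83.

C ≈ 0.83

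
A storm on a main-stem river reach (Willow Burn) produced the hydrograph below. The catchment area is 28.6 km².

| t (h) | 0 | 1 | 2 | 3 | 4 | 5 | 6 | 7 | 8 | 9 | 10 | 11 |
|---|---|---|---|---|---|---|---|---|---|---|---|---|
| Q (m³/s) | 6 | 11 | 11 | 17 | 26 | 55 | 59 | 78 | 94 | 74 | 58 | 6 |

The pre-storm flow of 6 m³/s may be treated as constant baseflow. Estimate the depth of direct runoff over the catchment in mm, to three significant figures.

Direct runoff: 0.0, 5.0, 5.0, 11.0, 20.0, 49.0, 53.0, 72.0, 88.0, 68.0, 52.0, 0.0 m³/s; ΣQ_DR = 423.0 m³/s.
V = ΣQ_DR · Δt = 423.0 × 3600 s = 1.523 × 10^6 m³.
Over A = 28.6 km², depth = V / A = 53.2 mm.

d ≈ 53.2 mm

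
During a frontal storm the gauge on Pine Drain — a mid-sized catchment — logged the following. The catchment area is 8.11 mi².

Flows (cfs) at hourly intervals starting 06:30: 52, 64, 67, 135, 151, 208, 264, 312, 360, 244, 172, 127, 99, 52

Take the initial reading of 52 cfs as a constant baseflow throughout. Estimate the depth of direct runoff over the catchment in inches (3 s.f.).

d ≈ 0.302 in

Direct runoff: 0.0, 12.0, 15.0, 83.0, 99.0, 156.0, 212.0, 260.0, 308.0, 192.0, 120.0, 75.0, 47.0, 0.0 cfs; ΣQ_DR = 1579 cfs.
V = ΣQ_DR · Δt = 1579 × 3600 s = 5.684 × 10^6 ft³.
Over A = 8.11 mi², depth = V / A = 0.302 in.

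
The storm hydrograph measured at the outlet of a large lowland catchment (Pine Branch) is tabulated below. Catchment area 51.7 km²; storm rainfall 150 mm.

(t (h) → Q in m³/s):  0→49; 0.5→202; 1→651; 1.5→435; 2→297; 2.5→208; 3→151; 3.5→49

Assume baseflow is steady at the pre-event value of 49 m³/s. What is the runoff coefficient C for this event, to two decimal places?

ΣQ_DR = 1650 m³/s; V = ΣQ_DR·Δt = 2.970 × 10^6 m³.
Runoff depth d = V / A = 57.45 mm.
C = d / P = 57.45 / 150 = 0.38.

C ≈ 0.38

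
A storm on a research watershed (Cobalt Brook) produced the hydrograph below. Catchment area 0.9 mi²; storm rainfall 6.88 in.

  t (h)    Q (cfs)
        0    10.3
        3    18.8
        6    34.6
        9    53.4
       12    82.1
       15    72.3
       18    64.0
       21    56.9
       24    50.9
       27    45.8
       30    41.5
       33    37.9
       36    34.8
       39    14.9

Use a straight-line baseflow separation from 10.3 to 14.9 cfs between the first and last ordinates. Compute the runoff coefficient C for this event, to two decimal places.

C ≈ 0.33

ΣQ_DR = 441.8 cfs; V = ΣQ_DR·Δt = 4.771 × 10^6 ft³.
Runoff depth d = V / A = 2.282 in.
C = d / P = 2.282 / 6.88 = 0.33.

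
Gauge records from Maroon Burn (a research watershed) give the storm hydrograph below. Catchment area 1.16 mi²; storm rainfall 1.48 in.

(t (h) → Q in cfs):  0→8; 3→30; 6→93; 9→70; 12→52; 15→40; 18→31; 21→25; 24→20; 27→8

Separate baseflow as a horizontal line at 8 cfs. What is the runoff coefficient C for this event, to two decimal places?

C ≈ 0.80

ΣQ_DR = 297.0 cfs; V = ΣQ_DR·Δt = 3.208 × 10^6 ft³.
Runoff depth d = V / A = 1.190 in.
C = d / P = 1.190 / 1.48 = 0.80.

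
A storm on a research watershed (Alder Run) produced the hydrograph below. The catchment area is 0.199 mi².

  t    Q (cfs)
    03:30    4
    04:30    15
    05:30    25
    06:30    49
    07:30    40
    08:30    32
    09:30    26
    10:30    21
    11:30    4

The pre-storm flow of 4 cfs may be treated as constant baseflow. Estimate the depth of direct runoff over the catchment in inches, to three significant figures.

d ≈ 1.40 in

Direct runoff: 0.0, 11.0, 21.0, 45.0, 36.0, 28.0, 22.0, 17.0, 0.0 cfs; ΣQ_DR = 180.0 cfs.
V = ΣQ_DR · Δt = 180.0 × 3600 s = 6.480 × 10^5 ft³.
Over A = 0.199 mi², depth = V / A = 1.40 in.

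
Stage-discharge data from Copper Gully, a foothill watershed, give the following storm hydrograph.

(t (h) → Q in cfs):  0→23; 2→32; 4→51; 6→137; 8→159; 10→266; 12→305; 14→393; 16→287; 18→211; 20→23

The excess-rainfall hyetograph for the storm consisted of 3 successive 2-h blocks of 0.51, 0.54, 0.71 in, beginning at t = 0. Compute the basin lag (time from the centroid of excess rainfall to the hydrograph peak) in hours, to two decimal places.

Centroid of excess rainfall: t_c = Σ P_i·t̄_i / ΣP_i = 3.2273 h (block centres at 1, 3, 5 h).
Hydrograph peak occurs at t = 14 h, so basin lag t_L = 14 − 3.2273 = 10.77 h.

t_L ≈ 10.77 h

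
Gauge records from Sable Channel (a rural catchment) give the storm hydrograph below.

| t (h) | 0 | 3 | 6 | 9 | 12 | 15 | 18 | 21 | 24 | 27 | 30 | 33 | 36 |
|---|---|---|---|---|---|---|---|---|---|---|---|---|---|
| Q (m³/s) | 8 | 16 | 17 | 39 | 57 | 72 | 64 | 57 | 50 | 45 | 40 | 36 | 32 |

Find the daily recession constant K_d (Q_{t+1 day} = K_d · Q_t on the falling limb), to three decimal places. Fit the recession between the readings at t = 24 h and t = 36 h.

K_d ≈ 0.410

Between t = 24 h and t = 36 h the flow falls from 50 to 32 m³/s over 4×3 h = 12 h.
Per-interval ratio K = (32/50)^(1/4) = 0.8944; K_d = K^(24/3) = 0.410.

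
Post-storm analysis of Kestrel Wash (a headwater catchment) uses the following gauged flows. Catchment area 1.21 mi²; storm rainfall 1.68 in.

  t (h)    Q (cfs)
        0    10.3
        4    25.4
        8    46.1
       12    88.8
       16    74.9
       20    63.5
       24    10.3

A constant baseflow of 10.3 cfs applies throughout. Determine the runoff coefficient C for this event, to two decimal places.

ΣQ_DR = 247.2 cfs; V = ΣQ_DR·Δt = 3.560 × 10^6 ft³.
Runoff depth d = V / A = 1.266 in.
C = d / P = 1.266 / 1.68 = 0.75.

C ≈ 0.75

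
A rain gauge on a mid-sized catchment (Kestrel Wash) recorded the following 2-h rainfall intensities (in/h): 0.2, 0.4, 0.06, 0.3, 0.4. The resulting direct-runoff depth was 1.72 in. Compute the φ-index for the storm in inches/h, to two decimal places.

φ ≈ 0.11 in/h

Only the 4 blocks with intensity above φ contribute runoff: 0.2, 0.4, 0.3, 0.4 in/h.
Σ(I−φ)·Δt = d  ⇒  (0.2+0.4+0.3+0.4 − 4φ)·2 = 1.72
φ = (1.300 − 1.72/2) / 4 = 0.11 in/h.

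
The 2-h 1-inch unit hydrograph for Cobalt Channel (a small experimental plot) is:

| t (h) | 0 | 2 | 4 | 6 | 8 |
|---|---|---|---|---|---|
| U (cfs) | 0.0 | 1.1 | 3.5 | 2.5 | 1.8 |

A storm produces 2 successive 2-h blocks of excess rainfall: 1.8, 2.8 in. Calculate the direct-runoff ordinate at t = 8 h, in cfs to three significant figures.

By discrete convolution, Q_j = Σ (P_i / 1 in) · U_{j−i}.
At t = 8 h (j=4): Q = (1.8/1)·1.8 + (2.8/1)·2.5 = 10.2 cfs.

Q ≈ 10.2 cfs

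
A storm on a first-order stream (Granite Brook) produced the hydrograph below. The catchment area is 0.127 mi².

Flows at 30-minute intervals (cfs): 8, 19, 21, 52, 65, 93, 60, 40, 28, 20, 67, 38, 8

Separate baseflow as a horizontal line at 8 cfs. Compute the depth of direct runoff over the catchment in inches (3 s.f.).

Direct runoff: 0.0, 11.0, 13.0, 44.0, 57.0, 85.0, 52.0, 32.0, 20.0, 12.0, 59.0, 30.0, 0.0 cfs; ΣQ_DR = 415.0 cfs.
V = ΣQ_DR · Δt = 415.0 × 1800 s = 7.470 × 10^5 ft³.
Over A = 0.127 mi², depth = V / A = 2.53 in.

d ≈ 2.53 in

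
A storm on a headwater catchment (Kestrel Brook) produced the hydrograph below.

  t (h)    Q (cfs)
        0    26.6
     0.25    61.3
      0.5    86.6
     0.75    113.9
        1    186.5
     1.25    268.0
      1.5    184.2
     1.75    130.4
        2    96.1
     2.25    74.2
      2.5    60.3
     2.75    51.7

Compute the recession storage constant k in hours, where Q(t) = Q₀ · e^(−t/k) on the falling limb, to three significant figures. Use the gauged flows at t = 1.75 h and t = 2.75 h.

k ≈ 1.08 h

On the falling limb, Q drops from 130.4 to 51.7 cfs between t = 1.75 h and t = 2.75 h (Δt = 1 h).
k = −Δt / ln(Q₂/Q₁) = −1 / ln(51.7/130.4) = 1.08 h.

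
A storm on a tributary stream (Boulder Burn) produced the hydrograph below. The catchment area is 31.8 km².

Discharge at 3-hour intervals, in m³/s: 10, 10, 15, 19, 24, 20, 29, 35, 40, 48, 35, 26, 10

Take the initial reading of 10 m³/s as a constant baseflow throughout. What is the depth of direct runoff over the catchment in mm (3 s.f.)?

Direct runoff: 0.0, 0.0, 5.0, 9.0, 14.0, 10.0, 19.0, 25.0, 30.0, 38.0, 25.0, 16.0, 0.0 m³/s; ΣQ_DR = 191.0 m³/s.
V = ΣQ_DR · Δt = 191.0 × 10800 s = 2.063 × 10^6 m³.
Over A = 31.8 km², depth = V / A = 64.9 mm.

d ≈ 64.9 mm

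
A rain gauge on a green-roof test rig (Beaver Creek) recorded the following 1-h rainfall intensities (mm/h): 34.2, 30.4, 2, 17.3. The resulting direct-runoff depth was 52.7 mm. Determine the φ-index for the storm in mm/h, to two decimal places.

Only the 3 blocks with intensity above φ contribute runoff: 34.2, 30.4, 17.3 mm/h.
Σ(I−φ)·Δt = d  ⇒  (34.2+30.4+17.3 − 3φ)·1 = 52.7
φ = (81.90 − 52.7/1) / 3 = 9.73 mm/h.

φ ≈ 9.73 mm/h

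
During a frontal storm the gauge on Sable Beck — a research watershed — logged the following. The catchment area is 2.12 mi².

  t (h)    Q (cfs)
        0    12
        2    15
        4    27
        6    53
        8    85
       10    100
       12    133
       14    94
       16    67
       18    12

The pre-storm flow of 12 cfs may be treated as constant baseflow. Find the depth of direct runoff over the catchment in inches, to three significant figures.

d ≈ 0.699 in

Direct runoff: 0.0, 3.0, 15.0, 41.0, 73.0, 88.0, 121.0, 82.0, 55.0, 0.0 cfs; ΣQ_DR = 478.0 cfs.
V = ΣQ_DR · Δt = 478.0 × 7200 s = 3.442 × 10^6 ft³.
Over A = 2.12 mi², depth = V / A = 0.699 in.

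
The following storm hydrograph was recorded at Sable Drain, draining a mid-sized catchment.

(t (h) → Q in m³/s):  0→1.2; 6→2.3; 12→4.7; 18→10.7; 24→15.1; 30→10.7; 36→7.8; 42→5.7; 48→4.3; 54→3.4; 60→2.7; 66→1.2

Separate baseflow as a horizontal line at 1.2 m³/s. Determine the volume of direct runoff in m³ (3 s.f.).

V ≈ 1.20 × 10^6 m³

Direct-runoff ordinates (Q − Q_b): 0.0, 1.1, 3.5, 9.5, 13.9, 9.5, 6.6, 4.5, 3.1, 2.2, 1.5, 0.0 m³/s.
ΣQ_DR = 55.40 m³/s.
With Δt = 6 h = 21600 s, V = ΣQ_DR · Δt = 55.40 × 21600 = 1.20 × 10^6 m³.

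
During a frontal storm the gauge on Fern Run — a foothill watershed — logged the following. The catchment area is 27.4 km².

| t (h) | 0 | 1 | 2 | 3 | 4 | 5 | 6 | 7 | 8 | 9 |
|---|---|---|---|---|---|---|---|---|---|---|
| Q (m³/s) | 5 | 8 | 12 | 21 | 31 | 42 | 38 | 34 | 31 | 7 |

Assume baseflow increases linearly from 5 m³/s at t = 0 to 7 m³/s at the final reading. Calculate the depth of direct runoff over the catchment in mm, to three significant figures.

Direct runoff: 0.00, 2.78, 6.56, 15.33, 25.11, 35.89, 31.67, 27.44, 24.22, 0.00 m³/s; ΣQ_DR = 169.0 m³/s.
V = ΣQ_DR · Δt = 169.0 × 3600 s = 6.084 × 10^5 m³.
Over A = 27.4 km², depth = V / A = 22.2 mm.

d ≈ 22.2 mm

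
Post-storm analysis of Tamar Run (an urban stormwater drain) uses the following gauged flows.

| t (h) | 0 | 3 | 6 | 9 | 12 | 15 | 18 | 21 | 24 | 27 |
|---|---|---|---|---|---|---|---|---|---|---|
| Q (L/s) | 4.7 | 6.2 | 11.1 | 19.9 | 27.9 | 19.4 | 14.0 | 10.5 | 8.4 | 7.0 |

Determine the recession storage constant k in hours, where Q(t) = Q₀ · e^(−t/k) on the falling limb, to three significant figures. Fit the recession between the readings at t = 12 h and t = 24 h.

On the falling limb, Q drops from 27.9 to 8.4 L/s between t = 12 h and t = 24 h (Δt = 12 h).
k = −Δt / ln(Q₂/Q₁) = −12 / ln(8.4/27.9) = 10.0 h.

k ≈ 10.0 h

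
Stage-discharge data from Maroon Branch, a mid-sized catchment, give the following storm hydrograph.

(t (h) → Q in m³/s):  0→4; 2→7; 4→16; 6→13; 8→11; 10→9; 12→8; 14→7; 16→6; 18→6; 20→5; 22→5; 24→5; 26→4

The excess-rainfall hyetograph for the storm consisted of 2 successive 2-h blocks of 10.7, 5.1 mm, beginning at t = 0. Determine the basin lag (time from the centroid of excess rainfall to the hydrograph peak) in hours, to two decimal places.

Centroid of excess rainfall: t_c = Σ P_i·t̄_i / ΣP_i = 1.6456 h (block centres at 1, 3 h).
Hydrograph peak occurs at t = 4 h, so basin lag t_L = 4 − 1.6456 = 2.35 h.

t_L ≈ 2.35 h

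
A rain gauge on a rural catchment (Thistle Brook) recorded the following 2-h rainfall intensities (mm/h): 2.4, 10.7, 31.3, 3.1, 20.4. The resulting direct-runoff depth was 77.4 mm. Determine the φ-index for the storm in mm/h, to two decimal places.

φ ≈ 7.90 mm/h

Only the 3 blocks with intensity above φ contribute runoff: 10.7, 31.3, 20.4 mm/h.
Σ(I−φ)·Δt = d  ⇒  (10.7+31.3+20.4 − 3φ)·2 = 77.4
φ = (62.40 − 77.4/2) / 3 = 7.90 mm/h.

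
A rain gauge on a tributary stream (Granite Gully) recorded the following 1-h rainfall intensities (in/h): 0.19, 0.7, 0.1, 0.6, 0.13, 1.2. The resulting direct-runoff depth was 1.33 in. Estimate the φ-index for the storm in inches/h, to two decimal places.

Only the 3 blocks with intensity above φ contribute runoff: 0.7, 0.6, 1.2 in/h.
Σ(I−φ)·Δt = d  ⇒  (0.7+0.6+1.2 − 3φ)·1 = 1.33
φ = (2.500 − 1.33/1) / 3 = 0.39 in/h.

φ ≈ 0.39 in/h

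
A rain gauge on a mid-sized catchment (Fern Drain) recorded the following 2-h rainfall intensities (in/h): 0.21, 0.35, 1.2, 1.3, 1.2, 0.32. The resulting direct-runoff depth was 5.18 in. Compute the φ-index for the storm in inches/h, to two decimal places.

Only the 3 blocks with intensity above φ contribute runoff: 1.2, 1.3, 1.2 in/h.
Σ(I−φ)·Δt = d  ⇒  (1.2+1.3+1.2 − 3φ)·2 = 5.18
φ = (3.700 − 5.18/2) / 3 = 0.37 in/h.

φ ≈ 0.37 in/h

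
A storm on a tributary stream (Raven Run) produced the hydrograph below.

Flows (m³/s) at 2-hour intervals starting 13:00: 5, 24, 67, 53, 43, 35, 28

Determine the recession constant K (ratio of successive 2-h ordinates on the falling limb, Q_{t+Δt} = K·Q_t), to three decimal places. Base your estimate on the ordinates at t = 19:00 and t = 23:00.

Using the recession-limb readings at t = 19:00 and t = 23:00: Q falls from 53 to 35 m³/s over 2 intervals.
K = (Q₂/Q₁)^(1/2) = (35/53)^(1/2) = 0.813.

K ≈ 0.813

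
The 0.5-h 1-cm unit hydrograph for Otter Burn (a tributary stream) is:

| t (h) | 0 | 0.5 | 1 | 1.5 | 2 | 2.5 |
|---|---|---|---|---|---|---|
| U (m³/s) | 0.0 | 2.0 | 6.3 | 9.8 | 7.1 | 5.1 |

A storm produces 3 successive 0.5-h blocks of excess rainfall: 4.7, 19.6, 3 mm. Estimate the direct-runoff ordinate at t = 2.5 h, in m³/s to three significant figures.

By discrete convolution, Q_j = Σ (P_i / 10 mm) · U_{j−i}.
At t = 2.5 h (j=5): Q = (4.7/10)·5.1 + (19.6/10)·7.1 + (3/10)·9.8 = 19.3 m³/s.

Q ≈ 19.3 m³/s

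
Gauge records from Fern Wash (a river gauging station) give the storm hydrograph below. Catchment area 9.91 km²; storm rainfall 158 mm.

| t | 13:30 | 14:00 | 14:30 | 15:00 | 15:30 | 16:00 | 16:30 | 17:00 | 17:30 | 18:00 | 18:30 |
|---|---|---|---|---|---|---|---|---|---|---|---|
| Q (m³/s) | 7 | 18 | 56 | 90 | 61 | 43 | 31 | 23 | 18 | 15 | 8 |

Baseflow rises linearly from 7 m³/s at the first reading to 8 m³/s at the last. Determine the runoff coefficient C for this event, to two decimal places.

ΣQ_DR = 287.5 m³/s; V = ΣQ_DR·Δt = 5.175 × 10^5 m³.
Runoff depth d = V / A = 52.22 mm.
C = d / P = 52.22 / 158 = 0.33.

C ≈ 0.33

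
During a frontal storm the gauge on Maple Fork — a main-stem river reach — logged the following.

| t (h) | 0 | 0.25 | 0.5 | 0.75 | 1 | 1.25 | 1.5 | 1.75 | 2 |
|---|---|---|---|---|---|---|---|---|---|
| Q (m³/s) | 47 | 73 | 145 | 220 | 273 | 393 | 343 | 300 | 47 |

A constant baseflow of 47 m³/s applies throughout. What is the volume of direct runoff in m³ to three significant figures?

Direct-runoff ordinates (Q − Q_b): 0.0, 26.0, 98.0, 173.0, 226.0, 346.0, 296.0, 253.0, 0.0 m³/s.
ΣQ_DR = 1418 m³/s.
With Δt = 0.25 h = 900 s, V = ΣQ_DR · Δt = 1418 × 900 = 1.28 × 10^6 m³.

V ≈ 1.28 × 10^6 m³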